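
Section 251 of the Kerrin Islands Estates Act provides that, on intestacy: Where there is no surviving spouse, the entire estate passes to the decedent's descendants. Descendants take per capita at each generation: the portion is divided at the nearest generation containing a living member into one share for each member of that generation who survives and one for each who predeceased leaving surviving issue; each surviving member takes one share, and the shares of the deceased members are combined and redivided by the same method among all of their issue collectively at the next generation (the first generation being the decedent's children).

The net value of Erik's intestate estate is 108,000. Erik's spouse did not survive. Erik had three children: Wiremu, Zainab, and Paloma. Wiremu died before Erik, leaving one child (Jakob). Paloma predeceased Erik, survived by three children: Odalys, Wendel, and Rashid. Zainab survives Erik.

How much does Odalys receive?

The entire 108,000 passes to the descendants.
That amount (108,000) is divided at the children's generation into 3 shares of 36,000. Zainab takes 36,000. The 2 shares of the deceased (Wiremu and Paloma) are combined into a pool of 72,000.
That pool (72,000) is divided at the grandchildren's generation equally among Jakob, Odalys, Wendel, and Rashid: 18,000 each.

Odalys receives 18,000.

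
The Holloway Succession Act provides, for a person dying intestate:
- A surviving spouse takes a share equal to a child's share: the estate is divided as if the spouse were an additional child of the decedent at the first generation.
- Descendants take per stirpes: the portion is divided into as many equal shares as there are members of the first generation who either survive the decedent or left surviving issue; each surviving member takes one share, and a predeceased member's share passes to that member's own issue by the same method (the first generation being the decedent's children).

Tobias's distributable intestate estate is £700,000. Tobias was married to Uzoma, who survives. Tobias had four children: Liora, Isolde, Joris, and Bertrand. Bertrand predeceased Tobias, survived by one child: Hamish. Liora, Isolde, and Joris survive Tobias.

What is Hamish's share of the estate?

The spouse counts as an additional share at the children's level, so there are 5 primary shares of £140,000. Uzoma takes one such share (£140,000).
The children's combined portion (£560,000) is divided into 4 shares of £140,000: Liora, Isolde, and Joris each take £140,000; Bertrand's £140,000 share passes to Bertrand's issue.
Bertrand's share (£140,000) passes entirely to Hamish.

Hamish receives £140,000.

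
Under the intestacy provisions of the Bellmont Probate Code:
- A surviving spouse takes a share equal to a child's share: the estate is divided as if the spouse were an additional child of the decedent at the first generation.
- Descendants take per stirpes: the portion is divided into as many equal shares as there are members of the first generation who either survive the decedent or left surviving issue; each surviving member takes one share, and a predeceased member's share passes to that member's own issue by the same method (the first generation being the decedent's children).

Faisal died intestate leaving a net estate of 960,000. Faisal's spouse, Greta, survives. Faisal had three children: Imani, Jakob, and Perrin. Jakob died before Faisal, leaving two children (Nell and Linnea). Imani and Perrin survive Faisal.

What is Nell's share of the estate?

Nell receives 120,000.

The spouse counts as an additional share at the children's level, so there are 4 primary shares of 240,000. Greta takes one such share (240,000).
The children's combined portion (720,000) is divided into 3 shares of 240,000: Imani and Perrin each take 240,000; Jakob's 240,000 share passes to Jakob's issue.
Jakob's share (240,000) is divided into 2 shares of 120,000: Nell and Linnea each take 120,000.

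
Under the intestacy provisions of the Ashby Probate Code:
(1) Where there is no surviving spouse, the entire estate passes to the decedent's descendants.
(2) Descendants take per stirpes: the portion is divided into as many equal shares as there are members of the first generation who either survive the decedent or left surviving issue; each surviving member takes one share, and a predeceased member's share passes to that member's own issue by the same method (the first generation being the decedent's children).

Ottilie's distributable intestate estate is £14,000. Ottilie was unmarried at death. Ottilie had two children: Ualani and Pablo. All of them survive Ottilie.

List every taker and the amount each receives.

The entire £14,000 passes to the descendants.
That amount (£14,000) is divided into 2 shares of £7,000: Ualani and Pablo each take £7,000.

Ualani: £7,000; Pablo: £7,000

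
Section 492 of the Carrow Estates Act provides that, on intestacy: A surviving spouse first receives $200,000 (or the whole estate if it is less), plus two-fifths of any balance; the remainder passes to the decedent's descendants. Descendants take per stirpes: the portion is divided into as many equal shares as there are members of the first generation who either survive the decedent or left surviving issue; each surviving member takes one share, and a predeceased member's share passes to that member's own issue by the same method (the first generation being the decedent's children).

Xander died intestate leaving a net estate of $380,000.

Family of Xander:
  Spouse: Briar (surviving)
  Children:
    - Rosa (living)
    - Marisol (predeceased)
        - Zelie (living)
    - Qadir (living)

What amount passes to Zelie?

Zelie receives $36,000.

Briar first takes $200,000, leaving a balance of $180,000. Briar then takes two-fifths of the balance ($72,000), for a total of $272,000. The remaining $108,000 passes to the descendants.
The descendants' portion ($108,000) is divided into 3 shares of $36,000: Rosa and Qadir each take $36,000; Marisol's $36,000 share passes to Marisol's issue.
Marisol's share ($36,000) passes entirely to Zelie.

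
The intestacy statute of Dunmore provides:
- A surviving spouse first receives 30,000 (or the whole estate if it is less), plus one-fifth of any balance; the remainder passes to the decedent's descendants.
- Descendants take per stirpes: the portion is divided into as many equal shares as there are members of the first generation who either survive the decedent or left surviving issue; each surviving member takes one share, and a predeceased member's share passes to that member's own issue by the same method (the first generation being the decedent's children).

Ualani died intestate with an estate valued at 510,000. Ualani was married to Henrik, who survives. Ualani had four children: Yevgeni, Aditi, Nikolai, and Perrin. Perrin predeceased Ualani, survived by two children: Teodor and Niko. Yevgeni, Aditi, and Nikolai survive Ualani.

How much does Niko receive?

Niko receives 48,000.

Henrik first takes 30,000, leaving a balance of 480,000. Henrik then takes one-fifth of the balance (96,000), for a total of 126,000. The remaining 384,000 passes to the descendants.
The descendants' portion (384,000) is divided into 4 shares of 96,000: Yevgeni, Aditi, and Nikolai each take 96,000; Perrin's 96,000 share passes to Perrin's issue.
Perrin's share (96,000) is divided into 2 shares of 48,000: Teodor and Niko each take 48,000.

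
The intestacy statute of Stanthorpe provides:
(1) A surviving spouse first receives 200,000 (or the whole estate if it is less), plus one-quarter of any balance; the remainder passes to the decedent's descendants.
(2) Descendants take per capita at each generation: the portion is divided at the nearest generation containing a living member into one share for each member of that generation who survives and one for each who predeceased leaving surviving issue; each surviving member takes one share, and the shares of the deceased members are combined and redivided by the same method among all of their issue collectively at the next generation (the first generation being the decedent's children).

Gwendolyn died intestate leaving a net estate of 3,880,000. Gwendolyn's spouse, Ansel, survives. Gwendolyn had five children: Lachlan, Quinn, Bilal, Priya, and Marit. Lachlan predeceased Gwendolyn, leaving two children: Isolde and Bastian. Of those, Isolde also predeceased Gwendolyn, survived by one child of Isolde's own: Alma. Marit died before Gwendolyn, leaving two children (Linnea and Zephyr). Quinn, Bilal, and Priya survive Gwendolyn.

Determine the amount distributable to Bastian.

Ansel first takes 200,000, leaving a balance of 3,680,000. Ansel then takes one-quarter of the balance (920,000), for a total of 1,120,000. The remaining 2,760,000 passes to the descendants.
The descendants' portion (2,760,000) is divided at the children's generation into 5 shares of 552,000. Quinn, Bilal, and Priya each take 552,000. The 2 shares of the deceased (Lachlan and Marit) are combined into a pool of 1,104,000.
That pool (1,104,000) is divided at the grandchildren's generation into 4 shares of 276,000. Bastian, Linnea, and Zephyr each take 276,000. The remaining share for the deceased Isolde (276,000) is carried to the next generation.
That pool (276,000) passes entirely to Alma, the sole taker at the great-grandchildren's generation.

Bastian receives 276,000.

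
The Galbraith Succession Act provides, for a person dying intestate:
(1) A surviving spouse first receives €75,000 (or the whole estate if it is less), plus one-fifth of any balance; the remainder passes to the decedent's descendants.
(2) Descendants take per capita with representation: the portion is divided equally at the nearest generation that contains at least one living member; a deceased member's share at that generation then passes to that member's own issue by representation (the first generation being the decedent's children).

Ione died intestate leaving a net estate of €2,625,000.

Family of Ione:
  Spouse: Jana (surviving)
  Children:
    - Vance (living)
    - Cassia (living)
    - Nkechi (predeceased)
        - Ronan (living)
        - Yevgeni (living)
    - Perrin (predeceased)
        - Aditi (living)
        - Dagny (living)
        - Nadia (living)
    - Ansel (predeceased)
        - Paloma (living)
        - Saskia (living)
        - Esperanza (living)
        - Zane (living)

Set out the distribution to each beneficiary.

Jana: €585,000; Vance: €408,000; Cassia: €408,000; Ronan: €204,000; Yevgeni: €204,000; Aditi: €136,000; Dagny: €136,000; Nadia: €136,000; Paloma: €102,000; Saskia: €102,000; Esperanza: €102,000; Zane: €102,000

Jana first takes €75,000, leaving a balance of €2,550,000. Jana then takes one-fifth of the balance (€510,000), for a total of €585,000. The remaining €2,040,000 passes to the descendants.
The descendants' portion (€2,040,000) is divided into 5 shares of €408,000: Vance and Cassia each take €408,000; Nkechi's €408,000 share passes to Nkechi's issue; Perrin's €408,000 share passes to Perrin's issue; Ansel's €408,000 share passes to Ansel's issue.
Nkechi's share (€408,000) is divided into 2 shares of €204,000: Ronan and Yevgeni each take €204,000.
Perrin's share (€408,000) is divided into 3 shares of €136,000: Aditi, Dagny, and Nadia each take €136,000.
Ansel's share (€408,000) is divided into 4 shares of €102,000: Paloma, Saskia, Esperanza, and Zane each take €102,000.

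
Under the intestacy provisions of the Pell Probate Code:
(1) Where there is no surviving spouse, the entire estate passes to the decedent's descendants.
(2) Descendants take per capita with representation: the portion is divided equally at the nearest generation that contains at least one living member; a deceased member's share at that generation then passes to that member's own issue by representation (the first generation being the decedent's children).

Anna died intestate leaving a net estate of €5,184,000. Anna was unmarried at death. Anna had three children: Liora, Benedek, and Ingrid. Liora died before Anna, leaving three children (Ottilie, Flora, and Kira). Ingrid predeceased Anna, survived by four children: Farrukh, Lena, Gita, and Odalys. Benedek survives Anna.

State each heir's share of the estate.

Ottilie: €576,000; Flora: €576,000; Kira: €576,000; Benedek: €1,728,000; Farrukh: €432,000; Lena: €432,000; Gita: €432,000; Odalys: €432,000

The entire €5,184,000 passes to the descendants.
That amount (€5,184,000) is divided into 3 shares of €1,728,000: Benedek takes €1,728,000; Liora's €1,728,000 share passes to Liora's issue; Ingrid's €1,728,000 share passes to Ingrid's issue.
Liora's share (€1,728,000) is divided into 3 shares of €576,000: Ottilie, Flora, and Kira each take €576,000.
Ingrid's share (€1,728,000) is divided into 4 shares of €432,000: Farrukh, Lena, Gita, and Odalys each take €432,000.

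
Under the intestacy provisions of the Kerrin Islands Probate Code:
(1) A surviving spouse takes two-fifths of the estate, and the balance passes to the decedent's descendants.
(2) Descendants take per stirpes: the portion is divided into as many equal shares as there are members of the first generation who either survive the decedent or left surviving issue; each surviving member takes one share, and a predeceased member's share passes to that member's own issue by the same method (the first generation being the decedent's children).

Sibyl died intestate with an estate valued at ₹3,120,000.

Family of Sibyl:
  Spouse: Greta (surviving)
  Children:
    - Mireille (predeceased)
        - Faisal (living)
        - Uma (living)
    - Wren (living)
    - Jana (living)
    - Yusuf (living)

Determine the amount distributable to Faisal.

Greta takes two-fifths of ₹3,120,000 = ₹1,248,000. The remaining ₹1,872,000 passes to the descendants.
The descendants' portion (₹1,872,000) is divided into 4 shares of ₹468,000: Wren, Jana, and Yusuf each take ₹468,000; Mireille's ₹468,000 share passes to Mireille's issue.
Mireille's share (₹468,000) is divided into 2 shares of ₹234,000: Faisal and Uma each take ₹234,000.

Faisal receives ₹234,000.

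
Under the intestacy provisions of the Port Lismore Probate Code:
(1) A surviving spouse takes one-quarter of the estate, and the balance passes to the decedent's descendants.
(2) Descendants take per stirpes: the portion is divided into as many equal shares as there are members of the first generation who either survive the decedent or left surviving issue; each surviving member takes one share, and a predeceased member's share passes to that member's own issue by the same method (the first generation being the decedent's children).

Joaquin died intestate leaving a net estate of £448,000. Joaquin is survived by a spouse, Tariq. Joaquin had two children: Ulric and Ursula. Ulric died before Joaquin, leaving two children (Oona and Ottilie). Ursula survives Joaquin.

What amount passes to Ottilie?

Tariq takes one-quarter of £448,000 = £112,000. The remaining £336,000 passes to the descendants.
The descendants' portion (£336,000) is divided into 2 shares of £168,000: Ursula takes £168,000; Ulric's £168,000 share passes to Ulric's issue.
Ulric's share (£168,000) is divided into 2 shares of £84,000: Oona and Ottilie each take £84,000.

Ottilie receives £84,000.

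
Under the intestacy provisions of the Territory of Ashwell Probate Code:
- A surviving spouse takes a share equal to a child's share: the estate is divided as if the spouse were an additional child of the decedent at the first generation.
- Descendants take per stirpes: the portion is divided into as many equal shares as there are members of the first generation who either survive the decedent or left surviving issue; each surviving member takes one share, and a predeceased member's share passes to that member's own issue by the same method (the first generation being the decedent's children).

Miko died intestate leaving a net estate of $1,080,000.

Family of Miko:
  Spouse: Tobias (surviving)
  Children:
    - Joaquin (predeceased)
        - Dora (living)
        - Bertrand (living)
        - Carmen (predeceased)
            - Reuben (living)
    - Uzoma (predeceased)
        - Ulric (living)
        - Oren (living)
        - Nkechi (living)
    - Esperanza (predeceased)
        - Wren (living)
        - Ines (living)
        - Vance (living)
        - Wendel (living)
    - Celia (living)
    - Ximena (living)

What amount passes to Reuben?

Reuben receives $60,000.

The spouse counts as an additional share at the children's level, so there are 6 primary shares of $180,000. Tobias takes one such share ($180,000).
The children's combined portion ($900,000) is divided into 5 shares of $180,000: Celia and Ximena each take $180,000; Joaquin's $180,000 share passes to Joaquin's issue; Uzoma's $180,000 share passes to Uzoma's issue; Esperanza's $180,000 share passes to Esperanza's issue.
Joaquin's share ($180,000) is divided into 3 shares of $60,000: Dora and Bertrand each take $60,000; Carmen's $60,000 share passes to Carmen's issue.
Carmen's share ($60,000) passes entirely to Reuben.
Uzoma's share ($180,000) is divided into 3 shares of $60,000: Ulric, Oren, and Nkechi each take $60,000.
Esperanza's share ($180,000) is divided into 4 shares of $45,000: Wren, Ines, Vance, and Wendel each take $45,000.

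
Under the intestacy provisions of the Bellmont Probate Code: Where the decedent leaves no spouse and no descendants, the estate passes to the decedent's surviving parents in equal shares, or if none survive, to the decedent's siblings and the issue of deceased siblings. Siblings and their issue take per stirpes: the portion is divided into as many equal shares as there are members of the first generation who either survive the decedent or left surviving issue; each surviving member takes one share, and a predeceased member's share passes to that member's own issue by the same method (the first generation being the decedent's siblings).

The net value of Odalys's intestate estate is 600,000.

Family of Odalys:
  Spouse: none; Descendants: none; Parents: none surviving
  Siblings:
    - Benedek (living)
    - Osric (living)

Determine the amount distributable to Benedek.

Benedek receives 300,000.

The entire 600,000 passes to the siblings and their issue.
That amount (600,000) is divided into 2 shares of 300,000: Benedek and Osric each take 300,000.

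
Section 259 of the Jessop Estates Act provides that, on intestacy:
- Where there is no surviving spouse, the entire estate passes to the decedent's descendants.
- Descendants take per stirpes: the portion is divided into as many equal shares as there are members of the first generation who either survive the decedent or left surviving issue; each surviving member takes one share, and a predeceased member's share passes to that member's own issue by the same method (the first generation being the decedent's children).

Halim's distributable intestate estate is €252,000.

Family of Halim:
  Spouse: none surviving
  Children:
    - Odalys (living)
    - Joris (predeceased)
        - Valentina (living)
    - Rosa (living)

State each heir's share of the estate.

Odalys: €84,000; Valentina: €84,000; Rosa: €84,000

The entire €252,000 passes to the descendants.
That amount (€252,000) is divided into 3 shares of €84,000: Odalys and Rosa each take €84,000; Joris's €84,000 share passes to Joris's issue.
Joris's share (€84,000) passes entirely to Valentina.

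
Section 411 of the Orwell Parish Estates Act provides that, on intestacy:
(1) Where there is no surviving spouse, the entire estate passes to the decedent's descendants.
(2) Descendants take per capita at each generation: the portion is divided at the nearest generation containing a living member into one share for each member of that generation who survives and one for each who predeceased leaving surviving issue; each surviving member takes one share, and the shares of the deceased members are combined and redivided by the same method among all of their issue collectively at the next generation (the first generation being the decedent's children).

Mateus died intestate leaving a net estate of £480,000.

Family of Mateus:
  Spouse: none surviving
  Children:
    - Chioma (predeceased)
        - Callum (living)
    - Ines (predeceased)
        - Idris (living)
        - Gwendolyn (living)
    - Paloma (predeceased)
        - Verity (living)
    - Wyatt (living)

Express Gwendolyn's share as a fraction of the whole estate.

Gwendolyn receives 3/16 of the estate.

The entire £480,000 passes to the descendants.
That amount (£480,000) is divided at the children's generation into 4 shares of £120,000. Wyatt takes £120,000. The 3 shares of the deceased (Chioma, Ines, and Paloma) are combined into a pool of £360,000.
That pool (£360,000) is divided at the grandchildren's generation equally among Callum, Idris, Gwendolyn, and Verity: £90,000 each.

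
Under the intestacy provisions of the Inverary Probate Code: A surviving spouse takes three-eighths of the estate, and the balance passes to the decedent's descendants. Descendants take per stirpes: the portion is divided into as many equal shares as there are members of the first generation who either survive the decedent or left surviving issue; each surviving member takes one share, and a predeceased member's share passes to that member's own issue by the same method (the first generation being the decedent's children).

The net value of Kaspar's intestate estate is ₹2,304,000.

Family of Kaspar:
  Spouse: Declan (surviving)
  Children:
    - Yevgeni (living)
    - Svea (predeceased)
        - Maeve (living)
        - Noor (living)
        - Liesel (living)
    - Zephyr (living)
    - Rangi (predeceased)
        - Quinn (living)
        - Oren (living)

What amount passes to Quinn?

Quinn receives ₹180,000.

Declan takes three-eighths of ₹2,304,000 = ₹864,000. The remaining ₹1,440,000 passes to the descendants.
The descendants' portion (₹1,440,000) is divided into 4 shares of ₹360,000: Yevgeni and Zephyr each take ₹360,000; Svea's ₹360,000 share passes to Svea's issue; Rangi's ₹360,000 share passes to Rangi's issue.
Svea's share (₹360,000) is divided into 3 shares of ₹120,000: Maeve, Noor, and Liesel each take ₹120,000.
Rangi's share (₹360,000) is divided into 2 shares of ₹180,000: Quinn and Oren each take ₹180,000.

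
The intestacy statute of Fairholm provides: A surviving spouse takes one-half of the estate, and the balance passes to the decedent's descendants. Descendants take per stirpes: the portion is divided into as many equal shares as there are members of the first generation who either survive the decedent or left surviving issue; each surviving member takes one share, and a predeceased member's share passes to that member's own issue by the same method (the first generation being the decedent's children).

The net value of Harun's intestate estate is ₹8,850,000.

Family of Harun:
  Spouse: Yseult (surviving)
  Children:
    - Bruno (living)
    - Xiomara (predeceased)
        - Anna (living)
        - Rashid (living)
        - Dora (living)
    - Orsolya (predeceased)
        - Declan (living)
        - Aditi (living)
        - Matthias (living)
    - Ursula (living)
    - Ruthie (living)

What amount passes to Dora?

Dora receives ₹295,000.

Yseult takes one-half of ₹8,850,000 = ₹4,425,000. The remaining ₹4,425,000 passes to the descendants.
The descendants' portion (₹4,425,000) is divided into 5 shares of ₹885,000: Bruno, Ursula, and Ruthie each take ₹885,000; Xiomara's ₹885,000 share passes to Xiomara's issue; Orsolya's ₹885,000 share passes to Orsolya's issue.
Xiomara's share (₹885,000) is divided into 3 shares of ₹295,000: Anna, Rashid, and Dora each take ₹295,000.
Orsolya's share (₹885,000) is divided into 3 shares of ₹295,000: Declan, Aditi, and Matthias each take ₹295,000.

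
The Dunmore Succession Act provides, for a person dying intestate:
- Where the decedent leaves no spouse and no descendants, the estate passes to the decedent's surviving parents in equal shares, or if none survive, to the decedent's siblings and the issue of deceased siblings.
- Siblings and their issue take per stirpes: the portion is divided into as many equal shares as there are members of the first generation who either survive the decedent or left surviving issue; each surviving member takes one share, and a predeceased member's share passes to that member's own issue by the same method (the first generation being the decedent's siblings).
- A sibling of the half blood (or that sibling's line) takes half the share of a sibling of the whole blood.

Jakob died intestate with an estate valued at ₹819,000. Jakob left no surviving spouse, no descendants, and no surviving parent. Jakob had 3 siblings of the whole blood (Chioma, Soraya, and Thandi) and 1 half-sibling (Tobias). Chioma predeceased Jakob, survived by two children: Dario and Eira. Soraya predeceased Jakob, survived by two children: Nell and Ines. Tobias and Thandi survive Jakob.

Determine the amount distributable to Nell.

Nell receives ₹117,000.

The entire ₹819,000 passes to the siblings and their issue.
Counting each half-blood sibling's line as half a unit, there are 7/2 units in ₹819,000, so one unit is ₹234,000. Whole-blood lines (Chioma, Soraya, and Thandi) take ₹234,000 each; half-blood lines (Tobias) take ₹117,000 each.
Chioma's share (₹234,000) is divided into 2 shares of ₹117,000: Dario and Eira each take ₹117,000.
Soraya's share (₹234,000) is divided into 2 shares of ₹117,000: Nell and Ines each take ₹117,000.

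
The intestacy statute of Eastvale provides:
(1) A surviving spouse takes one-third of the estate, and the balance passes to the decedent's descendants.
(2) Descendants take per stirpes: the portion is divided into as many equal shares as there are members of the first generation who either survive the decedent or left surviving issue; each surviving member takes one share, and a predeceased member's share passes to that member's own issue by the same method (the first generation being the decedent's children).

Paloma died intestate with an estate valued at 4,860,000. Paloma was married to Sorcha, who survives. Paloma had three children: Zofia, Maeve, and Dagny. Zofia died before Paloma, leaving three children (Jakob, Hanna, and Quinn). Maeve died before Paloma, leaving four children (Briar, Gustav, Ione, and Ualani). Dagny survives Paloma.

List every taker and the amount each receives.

Sorcha takes one-third of 4,860,000 = 1,620,000. The remaining 3,240,000 passes to the descendants.
The descendants' portion (3,240,000) is divided into 3 shares of 1,080,000: Dagny takes 1,080,000; Zofia's 1,080,000 share passes to Zofia's issue; Maeve's 1,080,000 share passes to Maeve's issue.
Zofia's share (1,080,000) is divided into 3 shares of 360,000: Jakob, Hanna, and Quinn each take 360,000.
Maeve's share (1,080,000) is divided into 4 shares of 270,000: Briar, Gustav, Ione, and Ualani each take 270,000.

Sorcha: 1,620,000; Jakob: 360,000; Hanna: 360,000; Quinn: 360,000; Briar: 270,000; Gustav: 270,000; Ione: 270,000; Ualani: 270,000; Dagny: 1,080,000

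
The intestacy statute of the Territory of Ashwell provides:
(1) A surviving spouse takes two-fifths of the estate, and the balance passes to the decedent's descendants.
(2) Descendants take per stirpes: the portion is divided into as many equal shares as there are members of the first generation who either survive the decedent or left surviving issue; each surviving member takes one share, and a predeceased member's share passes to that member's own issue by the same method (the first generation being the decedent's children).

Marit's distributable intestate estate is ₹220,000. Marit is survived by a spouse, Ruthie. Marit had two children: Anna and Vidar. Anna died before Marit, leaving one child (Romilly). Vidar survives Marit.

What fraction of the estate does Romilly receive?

Romilly receives 3/10 of the estate.

Ruthie takes two-fifths of ₹220,000 = ₹88,000. The remaining ₹132,000 passes to the descendants.
The descendants' portion (₹132,000) is divided into 2 shares of ₹66,000: Vidar takes ₹66,000; Anna's ₹66,000 share passes to Anna's issue.
Anna's share (₹66,000) passes entirely to Romilly.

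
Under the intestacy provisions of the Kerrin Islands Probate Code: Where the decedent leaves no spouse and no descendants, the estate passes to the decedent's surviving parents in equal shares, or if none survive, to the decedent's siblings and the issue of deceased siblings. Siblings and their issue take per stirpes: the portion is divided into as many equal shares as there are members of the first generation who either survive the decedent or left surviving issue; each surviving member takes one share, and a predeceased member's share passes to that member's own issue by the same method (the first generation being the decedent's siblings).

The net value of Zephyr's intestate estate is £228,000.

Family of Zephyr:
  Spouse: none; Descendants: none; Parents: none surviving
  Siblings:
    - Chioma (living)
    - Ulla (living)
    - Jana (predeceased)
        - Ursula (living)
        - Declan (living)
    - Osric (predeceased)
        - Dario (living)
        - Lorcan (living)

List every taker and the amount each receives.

The entire £228,000 passes to the siblings and their issue.
That amount (£228,000) is divided into 4 shares of £57,000: Chioma and Ulla each take £57,000; Jana's £57,000 share passes to Jana's issue; Osric's £57,000 share passes to Osric's issue.
Jana's share (£57,000) is divided into 2 shares of £28,500: Ursula and Declan each take £28,500.
Osric's share (£57,000) is divided into 2 shares of £28,500: Dario and Lorcan each take £28,500.

Chioma: £57,000; Ulla: £57,000; Ursula: £28,500; Declan: £28,500; Dario: £28,500; Lorcan: £28,500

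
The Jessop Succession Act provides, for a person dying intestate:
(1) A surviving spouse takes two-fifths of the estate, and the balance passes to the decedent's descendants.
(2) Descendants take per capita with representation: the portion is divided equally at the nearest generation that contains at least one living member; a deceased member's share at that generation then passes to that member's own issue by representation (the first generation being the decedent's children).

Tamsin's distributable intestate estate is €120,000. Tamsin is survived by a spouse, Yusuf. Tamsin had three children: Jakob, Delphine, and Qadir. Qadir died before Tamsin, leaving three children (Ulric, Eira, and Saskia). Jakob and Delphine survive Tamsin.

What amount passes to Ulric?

Ulric receives €8,000.

Yusuf takes two-fifths of €120,000 = €48,000. The remaining €72,000 passes to the descendants.
The descendants' portion (€72,000) is divided into 3 shares of €24,000: Jakob and Delphine each take €24,000; Qadir's €24,000 share passes to Qadir's issue.
Qadir's share (€24,000) is divided into 3 shares of €8,000: Ulric, Eira, and Saskia each take €8,000.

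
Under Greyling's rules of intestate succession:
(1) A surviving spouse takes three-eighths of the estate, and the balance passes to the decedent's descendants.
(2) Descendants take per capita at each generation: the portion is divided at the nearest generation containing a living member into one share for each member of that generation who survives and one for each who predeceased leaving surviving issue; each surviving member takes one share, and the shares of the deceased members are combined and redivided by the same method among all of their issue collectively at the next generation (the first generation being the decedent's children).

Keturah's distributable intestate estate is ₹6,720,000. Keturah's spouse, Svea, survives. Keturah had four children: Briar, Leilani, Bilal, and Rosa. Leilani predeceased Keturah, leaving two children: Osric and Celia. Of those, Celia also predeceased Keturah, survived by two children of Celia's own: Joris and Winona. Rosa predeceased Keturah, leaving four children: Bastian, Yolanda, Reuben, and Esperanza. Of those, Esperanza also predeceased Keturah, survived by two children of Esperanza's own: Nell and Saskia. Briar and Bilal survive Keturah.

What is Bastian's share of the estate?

Svea takes three-eighths of ₹6,720,000 = ₹2,520,000. The remaining ₹4,200,000 passes to the descendants.
The descendants' portion (₹4,200,000) is divided at the children's generation into 4 shares of ₹1,050,000. Briar and Bilal each take ₹1,050,000. The 2 shares of the deceased (Leilani and Rosa) are combined into a pool of ₹2,100,000.
That pool (₹2,100,000) is divided at the grandchildren's generation into 6 shares of ₹350,000. Osric, Bastian, Yolanda, and Reuben each take ₹350,000. The 2 shares of the deceased (Celia and Esperanza) are combined into a pool of ₹700,000.
That pool (₹700,000) is divided at the great-grandchildren's generation equally among Joris, Winona, Nell, and Saskia: ₹175,000 each.

Bastian receives ₹350,000.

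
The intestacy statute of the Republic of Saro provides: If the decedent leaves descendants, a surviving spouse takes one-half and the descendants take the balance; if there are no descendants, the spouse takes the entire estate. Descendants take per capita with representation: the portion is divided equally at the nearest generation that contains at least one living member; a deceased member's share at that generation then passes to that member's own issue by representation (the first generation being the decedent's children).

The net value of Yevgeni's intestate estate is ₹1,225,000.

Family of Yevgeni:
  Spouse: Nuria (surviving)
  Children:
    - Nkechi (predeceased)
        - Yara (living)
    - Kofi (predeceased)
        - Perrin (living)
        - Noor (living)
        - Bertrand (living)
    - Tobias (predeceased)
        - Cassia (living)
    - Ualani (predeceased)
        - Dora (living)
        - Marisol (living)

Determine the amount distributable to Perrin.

Perrin receives ₹87,500.

Nuria takes one-half of ₹1,225,000 = ₹612,500. The remaining ₹612,500 passes to the descendants.
No child survives, so the initial division is made at the grandchildren's generation.
The descendants' portion (₹612,500) is divided into 7 shares of ₹87,500: Yara, Perrin, Noor, Bertrand, Cassia, Dora, and Marisol each take ₹87,500.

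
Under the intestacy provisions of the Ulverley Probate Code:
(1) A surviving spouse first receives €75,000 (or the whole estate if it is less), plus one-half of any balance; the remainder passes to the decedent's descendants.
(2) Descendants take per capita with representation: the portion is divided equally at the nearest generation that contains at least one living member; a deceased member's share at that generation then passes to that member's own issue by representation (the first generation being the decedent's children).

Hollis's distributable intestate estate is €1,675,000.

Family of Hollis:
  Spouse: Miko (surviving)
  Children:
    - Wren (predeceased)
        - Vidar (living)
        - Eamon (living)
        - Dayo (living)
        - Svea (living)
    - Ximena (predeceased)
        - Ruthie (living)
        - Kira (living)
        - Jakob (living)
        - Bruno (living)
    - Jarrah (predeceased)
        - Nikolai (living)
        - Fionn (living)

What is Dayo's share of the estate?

Miko first takes €75,000, leaving a balance of €1,600,000. Miko then takes one-half of the balance (€800,000), for a total of €875,000. The remaining €800,000 passes to the descendants.
No child survives, so the initial division is made at the grandchildren's generation.
The descendants' portion (€800,000) is divided into 10 shares of €80,000: Vidar, Eamon, Dayo, Svea, Ruthie, Kira, Jakob, Bruno, Nikolai, and Fionn each take €80,000.

Dayo receives €80,000.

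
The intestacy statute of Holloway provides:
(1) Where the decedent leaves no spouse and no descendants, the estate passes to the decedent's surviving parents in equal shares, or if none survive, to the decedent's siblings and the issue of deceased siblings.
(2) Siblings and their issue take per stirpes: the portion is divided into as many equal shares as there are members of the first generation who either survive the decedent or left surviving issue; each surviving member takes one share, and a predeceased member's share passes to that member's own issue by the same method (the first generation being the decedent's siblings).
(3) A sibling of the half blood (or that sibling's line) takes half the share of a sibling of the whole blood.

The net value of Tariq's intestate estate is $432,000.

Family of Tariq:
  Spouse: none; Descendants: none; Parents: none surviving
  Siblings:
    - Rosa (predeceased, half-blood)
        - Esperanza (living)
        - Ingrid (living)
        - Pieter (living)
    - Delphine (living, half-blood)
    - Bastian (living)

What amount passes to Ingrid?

Ingrid receives $36,000.

The entire $432,000 passes to the siblings and their issue.
Counting each half-blood sibling's line as half a unit, there are 2 units in $432,000, so one unit is $216,000. Whole-blood lines (Bastian) take $216,000 each; half-blood lines (Rosa and Delphine) take $108,000 each.
Rosa's share ($108,000) is divided into 3 shares of $36,000: Esperanza, Ingrid, and Pieter each take $36,000.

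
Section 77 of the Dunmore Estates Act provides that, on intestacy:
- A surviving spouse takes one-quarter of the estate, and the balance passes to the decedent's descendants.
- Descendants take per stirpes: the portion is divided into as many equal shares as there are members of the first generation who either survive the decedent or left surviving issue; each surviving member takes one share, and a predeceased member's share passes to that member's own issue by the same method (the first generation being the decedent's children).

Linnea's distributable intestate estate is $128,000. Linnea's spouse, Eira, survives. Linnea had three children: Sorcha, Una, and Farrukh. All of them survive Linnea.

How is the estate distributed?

Eira takes one-quarter of $128,000 = $32,000. The remaining $96,000 passes to the descendants.
The descendants' portion ($96,000) is divided into 3 shares of $32,000: Sorcha, Una, and Farrukh each take $32,000.

Eira: $32,000; Sorcha: $32,000; Una: $32,000; Farrukh: $32,000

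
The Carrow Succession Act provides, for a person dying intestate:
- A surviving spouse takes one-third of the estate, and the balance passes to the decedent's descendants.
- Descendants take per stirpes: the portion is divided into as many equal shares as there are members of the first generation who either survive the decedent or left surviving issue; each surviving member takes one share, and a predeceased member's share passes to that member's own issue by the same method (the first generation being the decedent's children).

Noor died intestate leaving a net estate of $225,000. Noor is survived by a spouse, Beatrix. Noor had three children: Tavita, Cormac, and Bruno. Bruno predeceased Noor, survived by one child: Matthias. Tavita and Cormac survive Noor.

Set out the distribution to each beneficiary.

Beatrix takes one-third of $225,000 = $75,000. The remaining $150,000 passes to the descendants.
The descendants' portion ($150,000) is divided into 3 shares of $50,000: Tavita and Cormac each take $50,000; Bruno's $50,000 share passes to Bruno's issue.
Bruno's share ($50,000) passes entirely to Matthias.

Beatrix: $75,000; Tavita: $50,000; Cormac: $50,000; Matthias: $50,000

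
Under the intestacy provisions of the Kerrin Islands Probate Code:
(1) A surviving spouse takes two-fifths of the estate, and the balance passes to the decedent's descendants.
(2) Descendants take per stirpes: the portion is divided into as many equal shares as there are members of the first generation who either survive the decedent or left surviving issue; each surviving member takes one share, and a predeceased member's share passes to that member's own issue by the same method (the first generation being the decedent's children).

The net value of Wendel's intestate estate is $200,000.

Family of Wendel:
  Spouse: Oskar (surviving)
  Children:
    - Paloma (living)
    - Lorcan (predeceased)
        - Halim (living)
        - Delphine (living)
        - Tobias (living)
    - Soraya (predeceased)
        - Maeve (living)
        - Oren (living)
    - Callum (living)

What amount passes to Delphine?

Delphine receives $10,000.

Oskar takes two-fifths of $200,000 = $80,000. The remaining $120,000 passes to the descendants.
The descendants' portion ($120,000) is divided into 4 shares of $30,000: Paloma and Callum each take $30,000; Lorcan's $30,000 share passes to Lorcan's issue; Soraya's $30,000 share passes to Soraya's issue.
Lorcan's share ($30,000) is divided into 3 shares of $10,000: Halim, Delphine, and Tobias each take $10,000.
Soraya's share ($30,000) is divided into 2 shares of $15,000: Maeve and Oren each take $15,000.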